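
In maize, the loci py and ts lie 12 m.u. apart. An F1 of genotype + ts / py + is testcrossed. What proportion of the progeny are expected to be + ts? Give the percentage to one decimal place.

44.0%

A map distance of 12 m.u. corresponds to a recombination frequency of 0.120.
The F1 is + ts / py +, so + ts is a parental gamete class with expected frequency (1 − r)/2 = 0.880/2 = 0.4400.
That is 0.4400 = 44.0% of the progeny.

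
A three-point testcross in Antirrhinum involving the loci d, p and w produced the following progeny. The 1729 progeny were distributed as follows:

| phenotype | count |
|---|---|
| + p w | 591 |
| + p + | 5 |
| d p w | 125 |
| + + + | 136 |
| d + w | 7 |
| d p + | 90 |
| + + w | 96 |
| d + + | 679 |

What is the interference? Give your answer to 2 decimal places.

0.62

The two most frequent reciprocal classes, + p w and d + +, are the parental types, so the F1 was + p w / d + +.
The two rarest classes, + p + and d + w, are the double crossovers. Comparing them with the parentals, only the w allele has switched, so w is the middle locus and the order is d – w – p.
d–w: (261 + 12)/1729 = 0.1579; w–p: (186 + 12)/1729 = 0.1145.
Expected DCO frequency = 0.1579 × 0.1145 ≈ 0.01808; observed = 12/1729 ≈ 0.00694.
Coefficient of coincidence = 0.00694/0.01808 ≈ 0.38; interference = 1 − 0.38 = 0.62.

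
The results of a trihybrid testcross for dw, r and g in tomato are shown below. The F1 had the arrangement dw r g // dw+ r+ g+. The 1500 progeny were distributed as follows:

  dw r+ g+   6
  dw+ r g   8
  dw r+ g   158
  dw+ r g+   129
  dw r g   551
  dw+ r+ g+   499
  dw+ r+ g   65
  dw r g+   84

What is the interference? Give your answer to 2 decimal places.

0.57

The two rarest classes, dw+ r g and dw r+ g+, are the double crossovers. Comparing them with the parentals, only the dw allele has switched, so dw is the middle locus and the order is g – dw – r.
g–dw: (149 + 14)/1500 = 0.1087; dw–r: (287 + 14)/1500 = 0.2007.
Expected DCO frequency = 0.1087 × 0.2007 ≈ 0.02182; observed = 14/1500 ≈ 0.00933.
Coefficient of coincidence = 0.00933/0.02182 ≈ 0.43; interference = 1 − 0.43 = 0.57.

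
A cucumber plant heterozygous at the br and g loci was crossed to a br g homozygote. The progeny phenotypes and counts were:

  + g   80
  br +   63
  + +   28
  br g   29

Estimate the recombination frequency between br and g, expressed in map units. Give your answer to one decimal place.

28.5 map units

The two most frequent classes, + g (80) and br + (63), are the parental types, so the F1 was + g / br +.
The recombinant classes are + + and br g: 28 + 29 = 57.
Recombination frequency = 57/200 = 0.2850 ≈ 28.5%, i.e. 28.5 map units.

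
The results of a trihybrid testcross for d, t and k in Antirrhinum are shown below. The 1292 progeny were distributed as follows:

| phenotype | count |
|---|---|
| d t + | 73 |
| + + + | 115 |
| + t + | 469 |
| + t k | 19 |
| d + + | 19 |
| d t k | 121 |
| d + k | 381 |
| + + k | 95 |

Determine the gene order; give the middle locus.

k

The two most frequent reciprocal classes, + t + and d + k, are the parental types, so the F1 was + t + / d + k.
The two rarest classes, + t k and d + +, are the double crossovers. Comparing them with the parentals, only the k allele has switched, so k is the middle locus and the order is d – k – t.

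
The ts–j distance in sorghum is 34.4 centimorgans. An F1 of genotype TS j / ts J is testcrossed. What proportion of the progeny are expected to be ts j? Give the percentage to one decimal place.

A map distance of 34.4 centimorgans corresponds to a recombination frequency of 0.344.
The F1 is TS j / ts J, so ts j is a recombinant gamete class with expected frequency r/2 = 0.344/2 = 0.1720.
That is 0.1720 = 17.2% of the progeny.

17.2%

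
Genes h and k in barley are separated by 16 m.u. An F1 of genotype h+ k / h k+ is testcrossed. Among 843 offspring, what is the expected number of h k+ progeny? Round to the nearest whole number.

354

A map distance of 16 m.u. corresponds to a recombination frequency of 0.160.
The F1 is h+ k / h k+, so h k+ is a parental gamete class with expected frequency (1 − r)/2 = 0.840/2 = 0.4200.
Expected number = 0.4200 × 843 = 354.06 ≈ 354.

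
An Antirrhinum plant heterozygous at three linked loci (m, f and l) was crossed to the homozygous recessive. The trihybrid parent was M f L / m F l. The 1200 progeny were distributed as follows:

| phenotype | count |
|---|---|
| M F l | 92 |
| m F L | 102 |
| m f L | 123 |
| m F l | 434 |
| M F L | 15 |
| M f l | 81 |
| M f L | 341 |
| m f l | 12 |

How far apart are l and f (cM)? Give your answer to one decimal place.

17.5 cM

The two rarest classes, M F L and m f l, are the double crossovers. Comparing them with the parentals, only the f allele has switched, so f is the middle locus and the order is m – f – l.
Crossovers in the f–l interval produce the single-crossover classes M f l and m F L (81 + 102 = 183) plus the double crossovers (27).
RF(f–l) = (183 + 27) / 1200 = 210/1200 = 0.1750 → 17.5 cM.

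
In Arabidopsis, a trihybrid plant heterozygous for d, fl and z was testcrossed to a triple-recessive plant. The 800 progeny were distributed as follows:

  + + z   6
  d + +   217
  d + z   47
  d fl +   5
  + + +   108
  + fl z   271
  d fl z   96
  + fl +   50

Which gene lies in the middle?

The two most frequent reciprocal classes, + fl z and d + +, are the parental types, so the F1 was + fl z / d + +.
The two rarest classes, + + z and d fl +, are the double crossovers. Comparing them with the parentals, only the fl allele has switched, so fl is the middle locus and the order is d – fl – z.

fl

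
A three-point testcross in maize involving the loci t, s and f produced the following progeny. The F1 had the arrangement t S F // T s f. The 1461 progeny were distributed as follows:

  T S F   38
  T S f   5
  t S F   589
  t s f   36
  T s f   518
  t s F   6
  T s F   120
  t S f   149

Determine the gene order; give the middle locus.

The two rarest classes, t s F and T S f, are the double crossovers. Comparing them with the parentals, only the s allele has switched, so s is the middle locus and the order is t – s – f.

s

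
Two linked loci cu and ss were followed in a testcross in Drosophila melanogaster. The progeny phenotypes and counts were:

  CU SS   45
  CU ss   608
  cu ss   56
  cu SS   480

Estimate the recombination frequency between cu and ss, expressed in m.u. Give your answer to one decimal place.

The two most frequent classes, CU ss (608) and cu SS (480), are the parental types, so the F1 was CU ss / cu SS.
The recombinant classes are CU SS and cu ss: 45 + 56 = 101.
Recombination frequency = 101/1189 = 0.0849 ≈ 8.5%, i.e. 8.5 m.u.

8.5 m.u.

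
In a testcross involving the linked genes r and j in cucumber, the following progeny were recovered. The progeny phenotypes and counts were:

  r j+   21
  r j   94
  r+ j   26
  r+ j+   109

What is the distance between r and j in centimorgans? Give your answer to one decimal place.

The two most frequent classes, r+ j+ (109) and r j (94), are the parental types, so the F1 was r+ j+ / r j.
The recombinant classes are r+ j and r j+: 26 + 21 = 47.
Recombination frequency = 47/250 = 0.1880 ≈ 18.8%, i.e. 18.8 centimorgans.

18.8 centimorgans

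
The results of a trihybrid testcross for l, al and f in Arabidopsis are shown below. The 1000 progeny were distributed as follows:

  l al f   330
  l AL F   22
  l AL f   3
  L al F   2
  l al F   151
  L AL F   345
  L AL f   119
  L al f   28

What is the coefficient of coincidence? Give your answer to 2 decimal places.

The two most frequent reciprocal classes, L AL F and l al f, are the parental types, so the F1 was L AL F / l al f.
The two rarest classes, L al F and l AL f, are the double crossovers. Comparing them with the parentals, only the al allele has switched, so al is the middle locus and the order is l – al – f.
l–al: (50 + 5)/1000 = 0.0550; al–f: (270 + 5)/1000 = 0.2750.
Expected DCO frequency = 0.0550 × 0.2750 ≈ 0.01513; observed = 5/1000 ≈ 0.00500.
Coefficient of coincidence = 0.00500/0.01513 ≈ 0.33.

0.33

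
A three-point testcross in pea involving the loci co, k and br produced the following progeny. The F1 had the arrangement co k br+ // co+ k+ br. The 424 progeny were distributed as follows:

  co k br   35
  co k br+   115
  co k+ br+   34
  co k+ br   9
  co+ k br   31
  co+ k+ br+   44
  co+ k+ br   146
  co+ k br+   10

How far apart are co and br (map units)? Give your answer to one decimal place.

The two rarest classes, co+ k br+ and co k+ br, are the double crossovers. Comparing them with the parentals, only the co allele has switched, so co is the middle locus and the order is k – co – br.
Crossovers in the co–br interval produce the single-crossover classes co k br and co+ k+ br+ (35 + 44 = 79) plus the double crossovers (19).
RF(co–br) = (79 + 19) / 424 = 98/424 = 0.2311 → 23.1 map units.

23.1 map units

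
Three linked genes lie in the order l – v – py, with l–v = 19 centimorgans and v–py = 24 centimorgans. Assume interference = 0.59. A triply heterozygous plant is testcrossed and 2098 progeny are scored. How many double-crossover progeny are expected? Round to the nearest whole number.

39

Map distances give recombination frequencies of 0.190 and 0.240 for the two intervals.
With interference 0.59 (so coincidence = 0.41), expected double-crossover frequency = 0.190 × 0.240 × 0.41 = 0.01870.
Expected number = 0.01870 × 2098 = 39.22 ≈ 39.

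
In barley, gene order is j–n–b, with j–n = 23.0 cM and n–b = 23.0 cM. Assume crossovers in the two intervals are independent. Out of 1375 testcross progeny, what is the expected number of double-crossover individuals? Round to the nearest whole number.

Map distances give recombination frequencies of 0.230 and 0.230 for the two intervals.
With no interference, expected double-crossover frequency = 0.230 × 0.230 = 0.05290.
Expected number = 0.05290 × 1375 = 72.74 ≈ 73.

73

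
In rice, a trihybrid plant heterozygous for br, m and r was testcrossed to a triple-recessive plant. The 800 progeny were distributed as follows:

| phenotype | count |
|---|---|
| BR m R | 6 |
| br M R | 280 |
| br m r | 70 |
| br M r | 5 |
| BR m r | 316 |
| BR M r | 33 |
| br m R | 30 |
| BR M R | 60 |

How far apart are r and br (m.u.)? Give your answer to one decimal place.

The two most frequent reciprocal classes, BR m r and br M R, are the parental types, so the F1 was BR m r / br M R.
The two rarest classes, BR m R and br M r, are the double crossovers. Comparing them with the parentals, only the r allele has switched, so r is the middle locus and the order is m – r – br.
Crossovers in the r–br interval produce the single-crossover classes br m r and BR M R (70 + 60 = 130) plus the double crossovers (11).
RF(r–br) = (130 + 11) / 800 = 141/800 = 0.1762 → 17.6 m.u.

17.6 m.u.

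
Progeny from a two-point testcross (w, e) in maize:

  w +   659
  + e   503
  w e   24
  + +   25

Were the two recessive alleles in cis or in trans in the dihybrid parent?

The two most frequent classes are + e (503) and w + (659); these are the parental (non-recombinant) types.
So the F1 carried + e on one chromosome and w + on the other — the recessive alleles are on opposite chromosomes (trans / repulsion).

trans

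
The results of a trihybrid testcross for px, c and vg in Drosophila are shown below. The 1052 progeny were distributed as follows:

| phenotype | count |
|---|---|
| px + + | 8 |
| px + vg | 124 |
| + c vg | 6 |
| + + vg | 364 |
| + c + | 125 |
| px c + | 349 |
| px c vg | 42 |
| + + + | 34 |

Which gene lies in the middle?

c

The two most frequent reciprocal classes, px c + and + + vg, are the parental types, so the F1 was px c + / + + vg.
The two rarest classes, px + + and + c vg, are the double crossovers. Comparing them with the parentals, only the c allele has switched, so c is the middle locus and the order is vg – c – px.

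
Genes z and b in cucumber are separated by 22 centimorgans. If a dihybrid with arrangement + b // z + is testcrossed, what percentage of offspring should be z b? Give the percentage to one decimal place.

A map distance of 22 centimorgans corresponds to a recombination frequency of 0.220.
The F1 is + b / z +, so z b is a recombinant gamete class with expected frequency r/2 = 0.220/2 = 0.1100.
That is 0.1100 = 11.0% of the progeny.

11.0%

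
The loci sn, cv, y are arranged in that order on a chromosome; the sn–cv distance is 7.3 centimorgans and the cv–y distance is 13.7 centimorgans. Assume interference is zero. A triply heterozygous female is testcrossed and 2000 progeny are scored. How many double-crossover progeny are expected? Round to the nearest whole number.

Map distances give recombination frequencies of 0.073 and 0.137 for the two intervals.
With no interference, expected double-crossover frequency = 0.073 × 0.137 = 0.01000.
Expected number = 0.01000 × 2000 = 20.00 ≈ 20.

20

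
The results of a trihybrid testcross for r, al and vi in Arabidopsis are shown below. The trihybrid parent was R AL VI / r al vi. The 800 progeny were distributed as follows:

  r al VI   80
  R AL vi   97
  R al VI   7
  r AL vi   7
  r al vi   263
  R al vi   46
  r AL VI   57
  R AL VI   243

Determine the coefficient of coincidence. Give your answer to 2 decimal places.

0.50

The two rarest classes, R al VI and r AL vi, are the double crossovers. Comparing them with the parentals, only the al allele has switched, so al is the middle locus and the order is r – al – vi.
r–al: (103 + 14)/800 = 0.1462; al–vi: (177 + 14)/800 = 0.2387.
Expected DCO frequency = 0.1462 × 0.2387 ≈ 0.03490; observed = 14/800 ≈ 0.01750.
Coefficient of coincidence = 0.01750/0.03490 ≈ 0.50.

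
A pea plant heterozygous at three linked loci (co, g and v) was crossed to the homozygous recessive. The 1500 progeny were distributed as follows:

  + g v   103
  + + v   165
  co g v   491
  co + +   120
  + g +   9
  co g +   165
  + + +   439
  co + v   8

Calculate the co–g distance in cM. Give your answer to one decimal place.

The two most frequent reciprocal classes, co g v and + + +, are the parental types, so the F1 was co g v / + + +.
The two rarest classes, co + v and + g +, are the double crossovers. Comparing them with the parentals, only the g allele has switched, so g is the middle locus and the order is v – g – co.
Crossovers in the g–co interval produce the single-crossover classes + g v and co + + (103 + 120 = 223) plus the double crossovers (17).
RF(g–co) = (223 + 17) / 1500 = 240/1500 = 0.1600 → 16.0 cM.

16.0 cM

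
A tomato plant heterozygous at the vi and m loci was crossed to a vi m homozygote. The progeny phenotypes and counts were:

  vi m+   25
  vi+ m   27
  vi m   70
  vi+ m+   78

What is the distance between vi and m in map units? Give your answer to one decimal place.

The two most frequent classes, vi+ m+ (78) and vi m (70), are the parental types, so the F1 was vi+ m+ / vi m.
The recombinant classes are vi+ m and vi m+: 27 + 25 = 52.
Recombination frequency = 52/200 = 0.2600 ≈ 26.0%, i.e. 26.0 map units.

26.0 map units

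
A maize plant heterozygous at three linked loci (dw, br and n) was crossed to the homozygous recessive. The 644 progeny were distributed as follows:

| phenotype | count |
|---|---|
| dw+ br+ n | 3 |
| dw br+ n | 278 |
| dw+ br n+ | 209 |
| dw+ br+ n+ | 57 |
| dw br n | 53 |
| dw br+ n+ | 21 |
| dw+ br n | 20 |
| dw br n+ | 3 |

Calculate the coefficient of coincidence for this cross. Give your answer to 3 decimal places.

The two most frequent reciprocal classes, dw br+ n and dw+ br n+, are the parental types, so the F1 was dw br+ n / dw+ br n+.
The two rarest classes, dw+ br+ n and dw br n+, are the double crossovers. Comparing them with the parentals, only the dw allele has switched, so dw is the middle locus and the order is n – dw – br.
n–dw: (41 + 6)/644 = 0.0730; dw–br: (110 + 6)/644 = 0.1801.
Expected DCO frequency = 0.0730 × 0.1801 ≈ 0.01315; observed = 6/644 ≈ 0.00932.
Coefficient of coincidence = 0.00932/0.01315 ≈ 0.709.

0.709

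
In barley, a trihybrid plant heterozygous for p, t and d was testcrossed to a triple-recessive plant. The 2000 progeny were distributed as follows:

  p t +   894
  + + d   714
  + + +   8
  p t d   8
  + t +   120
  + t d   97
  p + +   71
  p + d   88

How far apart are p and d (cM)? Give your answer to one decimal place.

The two most frequent reciprocal classes, + + d and p t +, are the parental types, so the F1 was + + d / p t +.
The two rarest classes, + + + and p t d, are the double crossovers. Comparing them with the parentals, only the d allele has switched, so d is the middle locus and the order is p – d – t.
Crossovers in the p–d interval produce the single-crossover classes p + d and + t + (88 + 120 = 208) plus the double crossovers (16).
RF(p–d) = (208 + 16) / 2000 = 224/2000 = 0.1120 → 11.2 cM.

11.2 cM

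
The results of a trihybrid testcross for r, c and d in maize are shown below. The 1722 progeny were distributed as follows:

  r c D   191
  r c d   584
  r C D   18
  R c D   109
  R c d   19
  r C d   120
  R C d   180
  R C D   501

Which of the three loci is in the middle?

The two most frequent reciprocal classes, r c d and R C D, are the parental types, so the F1 was r c d / R C D.
The two rarest classes, R c d and r C D, are the double crossovers. Comparing them with the parentals, only the r allele has switched, so r is the middle locus and the order is c – r – d.

r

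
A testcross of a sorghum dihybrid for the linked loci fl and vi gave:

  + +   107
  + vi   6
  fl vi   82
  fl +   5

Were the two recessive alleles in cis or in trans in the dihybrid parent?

The two most frequent classes are + + (107) and fl vi (82); these are the parental (non-recombinant) types.
So the F1 carried + + on one chromosome and fl vi on the other — the recessive alleles are on the same chromosome (cis / coupling).

cis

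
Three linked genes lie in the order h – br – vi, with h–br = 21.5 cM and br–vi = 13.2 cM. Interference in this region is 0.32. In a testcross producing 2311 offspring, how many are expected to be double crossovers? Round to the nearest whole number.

Map distances give recombination frequencies of 0.215 and 0.132 for the two intervals.
With interference 0.32 (so coincidence = 0.68), expected double-crossover frequency = 0.215 × 0.132 × 0.68 = 0.01930.
Expected number = 0.01930 × 2311 = 44.60 ≈ 45.

45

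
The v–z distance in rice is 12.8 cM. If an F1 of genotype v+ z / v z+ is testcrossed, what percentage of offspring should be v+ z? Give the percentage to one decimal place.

A map distance of 12.8 cM corresponds to a recombination frequency of 0.128.
The F1 is v+ z / v z+, so v+ z is a parental gamete class with expected frequency (1 − r)/2 = 0.872/2 = 0.4360.
That is 0.4360 = 43.6% of the progeny.

43.6%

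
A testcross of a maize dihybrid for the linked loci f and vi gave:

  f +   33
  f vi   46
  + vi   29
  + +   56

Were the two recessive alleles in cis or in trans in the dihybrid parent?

cis

The two most frequent classes are + + (56) and f vi (46); these are the parental (non-recombinant) types.
So the F1 carried + + on one chromosome and f vi on the other — the recessive alleles are on the same chromosome (cis / coupling).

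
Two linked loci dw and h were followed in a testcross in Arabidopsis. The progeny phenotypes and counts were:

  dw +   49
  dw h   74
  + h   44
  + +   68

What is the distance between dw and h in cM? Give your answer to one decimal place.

39.6 cM

The two most frequent classes, + + (68) and dw h (74), are the parental types, so the F1 was + + / dw h.
The recombinant classes are + h and dw +: 44 + 49 = 93.
Recombination frequency = 93/235 = 0.3957 ≈ 39.6%, i.e. 39.6 cM.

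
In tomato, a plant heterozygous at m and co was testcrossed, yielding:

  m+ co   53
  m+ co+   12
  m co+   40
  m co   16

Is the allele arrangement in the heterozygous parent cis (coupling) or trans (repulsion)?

trans

The two most frequent classes are m+ co (53) and m co+ (40); these are the parental (non-recombinant) types.
So the F1 carried m+ co on one chromosome and m co+ on the other — the recessive alleles are on opposite chromosomes (trans / repulsion).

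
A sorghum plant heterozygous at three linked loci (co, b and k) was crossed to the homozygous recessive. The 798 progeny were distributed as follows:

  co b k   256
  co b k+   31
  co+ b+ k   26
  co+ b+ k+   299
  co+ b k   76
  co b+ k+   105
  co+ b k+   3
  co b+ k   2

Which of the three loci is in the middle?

The two most frequent reciprocal classes, co+ b+ k+ and co b k, are the parental types, so the F1 was co+ b+ k+ / co b k.
The two rarest classes, co+ b k+ and co b+ k, are the double crossovers. Comparing them with the parentals, only the b allele has switched, so b is the middle locus and the order is k – b – co.

b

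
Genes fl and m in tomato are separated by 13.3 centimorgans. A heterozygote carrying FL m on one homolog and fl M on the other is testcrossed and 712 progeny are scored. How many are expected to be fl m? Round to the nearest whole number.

47

A map distance of 13.3 centimorgans corresponds to a recombination frequency of 0.133.
The F1 is FL m / fl M, so fl m is a recombinant gamete class with expected frequency r/2 = 0.133/2 = 0.0665.
Expected number = 0.0665 × 712 = 47.35 ≈ 47.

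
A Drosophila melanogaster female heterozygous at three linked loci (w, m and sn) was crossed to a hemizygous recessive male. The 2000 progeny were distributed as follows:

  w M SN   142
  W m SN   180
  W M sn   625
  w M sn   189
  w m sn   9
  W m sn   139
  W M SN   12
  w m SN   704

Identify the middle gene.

The two most frequent reciprocal classes, w m SN and W M sn, are the parental types, so the F1 was w m SN / W M sn.
The two rarest classes, w m sn and W M SN, are the double crossovers. Comparing them with the parentals, only the sn allele has switched, so sn is the middle locus and the order is m – sn – w.

sn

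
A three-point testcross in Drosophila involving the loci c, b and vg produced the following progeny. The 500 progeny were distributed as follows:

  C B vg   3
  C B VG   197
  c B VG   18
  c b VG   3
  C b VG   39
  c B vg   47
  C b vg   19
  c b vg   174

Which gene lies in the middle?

vg

The two most frequent reciprocal classes, c b vg and C B VG, are the parental types, so the F1 was c b vg / C B VG.
The two rarest classes, c b VG and C B vg, are the double crossovers. Comparing them with the parentals, only the vg allele has switched, so vg is the middle locus and the order is c – vg – b.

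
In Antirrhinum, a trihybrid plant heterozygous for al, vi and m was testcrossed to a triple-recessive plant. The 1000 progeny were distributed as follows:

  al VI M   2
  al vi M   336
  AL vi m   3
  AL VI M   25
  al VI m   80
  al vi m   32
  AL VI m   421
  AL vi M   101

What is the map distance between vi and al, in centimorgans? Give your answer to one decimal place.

18.6 centimorgans

The two most frequent reciprocal classes, al vi M and AL VI m, are the parental types, so the F1 was al vi M / AL VI m.
The two rarest classes, al VI M and AL vi m, are the double crossovers. Comparing them with the parentals, only the vi allele has switched, so vi is the middle locus and the order is m – vi – al.
Crossovers in the vi–al interval produce the single-crossover classes AL vi M and al VI m (101 + 80 = 181) plus the double crossovers (5).
RF(vi–al) = (181 + 5) / 1000 = 186/1000 = 0.1860 → 18.6 centimorgans.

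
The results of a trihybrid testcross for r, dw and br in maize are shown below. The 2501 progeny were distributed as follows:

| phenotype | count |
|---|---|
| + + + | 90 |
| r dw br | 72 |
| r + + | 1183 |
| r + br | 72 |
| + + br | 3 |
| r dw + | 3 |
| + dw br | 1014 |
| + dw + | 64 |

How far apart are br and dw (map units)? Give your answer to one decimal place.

5.7 map units

The two most frequent reciprocal classes, r + + and + dw br, are the parental types, so the F1 was r + + / + dw br.
The two rarest classes, r dw + and + + br, are the double crossovers. Comparing them with the parentals, only the dw allele has switched, so dw is the middle locus and the order is br – dw – r.
Crossovers in the br–dw interval produce the single-crossover classes r + br and + dw + (72 + 64 = 136) plus the double crossovers (6).
RF(br–dw) = (136 + 6) / 2501 = 142/2501 = 0.0568 → 5.7 map units.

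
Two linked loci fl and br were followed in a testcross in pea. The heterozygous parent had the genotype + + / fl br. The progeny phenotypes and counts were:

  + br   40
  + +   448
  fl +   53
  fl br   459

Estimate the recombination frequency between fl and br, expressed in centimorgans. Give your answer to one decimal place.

9.3 centimorgans

The recombinant classes are + br and fl +: 40 + 53 = 93.
Recombination frequency = 93/1000 = 0.0930 ≈ 9.3%, i.e. 9.3 centimorgans.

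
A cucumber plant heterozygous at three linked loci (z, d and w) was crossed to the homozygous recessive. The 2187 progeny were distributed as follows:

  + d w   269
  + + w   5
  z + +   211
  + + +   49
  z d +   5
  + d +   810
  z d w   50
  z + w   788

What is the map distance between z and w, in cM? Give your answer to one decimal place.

The two most frequent reciprocal classes, + d + and z + w, are the parental types, so the F1 was + d + / z + w.
The two rarest classes, z d + and + + w, are the double crossovers. Comparing them with the parentals, only the z allele has switched, so z is the middle locus and the order is d – z – w.
Crossovers in the z–w interval produce the single-crossover classes + d w and z + + (269 + 211 = 480) plus the double crossovers (10).
RF(z–w) = (480 + 10) / 2187 = 490/2187 = 0.2241 → 22.4 cM.

22.4 cM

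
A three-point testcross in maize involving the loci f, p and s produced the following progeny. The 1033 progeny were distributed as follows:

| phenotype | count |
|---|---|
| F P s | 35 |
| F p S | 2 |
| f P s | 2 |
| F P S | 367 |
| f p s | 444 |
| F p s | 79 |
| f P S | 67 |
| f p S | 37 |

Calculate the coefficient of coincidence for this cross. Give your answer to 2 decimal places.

0.36

The two most frequent reciprocal classes, f p s and F P S, are the parental types, so the F1 was f p s / F P S.
The two rarest classes, f P s and F p S, are the double crossovers. Comparing them with the parentals, only the p allele has switched, so p is the middle locus and the order is s – p – f.
s–p: (72 + 4)/1033 = 0.0736; p–f: (146 + 4)/1033 = 0.1452.
Expected DCO frequency = 0.0736 × 0.1452 ≈ 0.01069; observed = 4/1033 ≈ 0.00387.
Coefficient of coincidence = 0.00387/0.01069 ≈ 0.36.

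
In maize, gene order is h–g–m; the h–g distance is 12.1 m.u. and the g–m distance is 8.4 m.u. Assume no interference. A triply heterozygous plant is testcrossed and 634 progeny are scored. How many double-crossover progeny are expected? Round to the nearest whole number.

6

Map distances give recombination frequencies of 0.121 and 0.084 for the two intervals.
With no interference, expected double-crossover frequency = 0.121 × 0.084 = 0.01016.
Expected number = 0.01016 × 634 = 6.44 ≈ 6.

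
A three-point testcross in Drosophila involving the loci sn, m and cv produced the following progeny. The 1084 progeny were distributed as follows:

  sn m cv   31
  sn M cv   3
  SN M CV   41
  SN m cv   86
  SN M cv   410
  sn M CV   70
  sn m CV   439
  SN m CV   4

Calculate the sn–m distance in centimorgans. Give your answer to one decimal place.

The two most frequent reciprocal classes, SN M cv and sn m CV, are the parental types, so the F1 was SN M cv / sn m CV.
The two rarest classes, sn M cv and SN m CV, are the double crossovers. Comparing them with the parentals, only the sn allele has switched, so sn is the middle locus and the order is cv – sn – m.
Crossovers in the sn–m interval produce the single-crossover classes SN m cv and sn M CV (86 + 70 = 156) plus the double crossovers (7).
RF(sn–m) = (156 + 7) / 1084 = 163/1084 = 0.1504 → 15.0 centimorgans.

15.0 centimorgans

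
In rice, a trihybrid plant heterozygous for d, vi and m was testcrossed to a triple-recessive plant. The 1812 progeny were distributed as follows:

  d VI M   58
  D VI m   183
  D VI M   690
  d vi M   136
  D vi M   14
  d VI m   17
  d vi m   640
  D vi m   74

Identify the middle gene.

The two most frequent reciprocal classes, D VI M and d vi m, are the parental types, so the F1 was D VI M / d vi m.
The two rarest classes, D vi M and d VI m, are the double crossovers. Comparing them with the parentals, only the vi allele has switched, so vi is the middle locus and the order is m – vi – d.

vi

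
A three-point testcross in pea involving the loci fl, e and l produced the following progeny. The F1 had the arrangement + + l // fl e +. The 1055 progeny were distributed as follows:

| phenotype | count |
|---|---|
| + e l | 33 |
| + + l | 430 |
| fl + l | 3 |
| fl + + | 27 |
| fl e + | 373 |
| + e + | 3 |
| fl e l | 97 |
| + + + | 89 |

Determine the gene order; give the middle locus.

fl

The two rarest classes, fl + l and + e +, are the double crossovers. Comparing them with the parentals, only the fl allele has switched, so fl is the middle locus and the order is l – fl – e.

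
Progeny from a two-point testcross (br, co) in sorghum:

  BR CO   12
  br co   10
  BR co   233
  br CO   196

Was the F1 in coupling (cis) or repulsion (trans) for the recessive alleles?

The two most frequent classes are BR co (233) and br CO (196); these are the parental (non-recombinant) types.
So the F1 carried BR co on one chromosome and br CO on the other — the recessive alleles are on opposite chromosomes (trans / repulsion).

trans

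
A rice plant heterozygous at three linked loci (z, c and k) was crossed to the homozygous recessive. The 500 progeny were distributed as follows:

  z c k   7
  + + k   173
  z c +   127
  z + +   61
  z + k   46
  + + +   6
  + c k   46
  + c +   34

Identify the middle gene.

The two most frequent reciprocal classes, z c + and + + k, are the parental types, so the F1 was z c + / + + k.
The two rarest classes, z c k and + + +, are the double crossovers. Comparing them with the parentals, only the k allele has switched, so k is the middle locus and the order is z – k – c.

k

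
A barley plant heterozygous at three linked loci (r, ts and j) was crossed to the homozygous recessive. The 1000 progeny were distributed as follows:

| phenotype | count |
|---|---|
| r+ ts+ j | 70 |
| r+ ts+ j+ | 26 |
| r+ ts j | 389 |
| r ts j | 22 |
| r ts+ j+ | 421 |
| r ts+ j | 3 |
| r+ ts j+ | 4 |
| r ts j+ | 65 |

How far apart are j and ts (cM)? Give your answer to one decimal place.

The two most frequent reciprocal classes, r ts+ j+ and r+ ts j, are the parental types, so the F1 was r ts+ j+ / r+ ts j.
The two rarest classes, r ts+ j and r+ ts j+, are the double crossovers. Comparing them with the parentals, only the j allele has switched, so j is the middle locus and the order is ts – j – r.
Crossovers in the ts–j interval produce the single-crossover classes r ts j+ and r+ ts+ j (65 + 70 = 135) plus the double crossovers (7).
RF(ts–j) = (135 + 7) / 1000 = 142/1000 = 0.1420 → 14.2 cM.

14.2 cM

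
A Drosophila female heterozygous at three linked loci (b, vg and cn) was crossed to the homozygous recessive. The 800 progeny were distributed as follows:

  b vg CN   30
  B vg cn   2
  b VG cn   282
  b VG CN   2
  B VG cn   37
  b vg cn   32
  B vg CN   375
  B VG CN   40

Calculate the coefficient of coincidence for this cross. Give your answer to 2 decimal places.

0.59

The two most frequent reciprocal classes, b VG cn and B vg CN, are the parental types, so the F1 was b VG cn / B vg CN.
The two rarest classes, b VG CN and B vg cn, are the double crossovers. Comparing them with the parentals, only the cn allele has switched, so cn is the middle locus and the order is vg – cn – b.
vg–cn: (72 + 4)/800 = 0.0950; cn–b: (67 + 4)/800 = 0.0887.
Expected DCO frequency = 0.0950 × 0.0887 ≈ 0.00843; observed = 4/800 ≈ 0.00500.
Coefficient of coincidence = 0.00500/0.00843 ≈ 0.59.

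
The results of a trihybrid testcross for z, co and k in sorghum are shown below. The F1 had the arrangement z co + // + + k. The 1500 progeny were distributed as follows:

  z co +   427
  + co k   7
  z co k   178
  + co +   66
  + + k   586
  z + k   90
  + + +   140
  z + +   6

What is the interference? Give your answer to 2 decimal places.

The two rarest classes, z + + and + co k, are the double crossovers. Comparing them with the parentals, only the co allele has switched, so co is the middle locus and the order is k – co – z.
k–co: (318 + 13)/1500 = 0.2207; co–z: (156 + 13)/1500 = 0.1127.
Expected DCO frequency = 0.2207 × 0.1127 ≈ 0.02487; observed = 13/1500 ≈ 0.00867.
Coefficient of coincidence = 0.00867/0.02487 ≈ 0.35; interference = 1 − 0.35 = 0.65.

0.65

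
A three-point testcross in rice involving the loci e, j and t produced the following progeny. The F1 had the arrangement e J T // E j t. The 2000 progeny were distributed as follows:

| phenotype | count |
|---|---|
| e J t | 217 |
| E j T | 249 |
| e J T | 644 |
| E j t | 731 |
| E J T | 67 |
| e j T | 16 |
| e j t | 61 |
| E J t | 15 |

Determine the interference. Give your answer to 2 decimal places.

0.22

The two rarest classes, e j T and E J t, are the double crossovers. Comparing them with the parentals, only the j allele has switched, so j is the middle locus and the order is e – j – t.
e–j: (128 + 31)/2000 = 0.0795; j–t: (466 + 31)/2000 = 0.2485.
Expected DCO frequency = 0.0795 × 0.2485 ≈ 0.01976; observed = 31/2000 ≈ 0.01550.
Coefficient of coincidence = 0.01550/0.01976 ≈ 0.78; interference = 1 − 0.78 = 0.22.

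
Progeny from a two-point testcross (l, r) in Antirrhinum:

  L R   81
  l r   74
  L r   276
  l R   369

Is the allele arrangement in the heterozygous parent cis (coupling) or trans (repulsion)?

trans

The two most frequent classes are L r (276) and l R (369); these are the parental (non-recombinant) types.
So the F1 carried L r on one chromosome and l R on the other — the recessive alleles are on opposite chromosomes (trans / repulsion).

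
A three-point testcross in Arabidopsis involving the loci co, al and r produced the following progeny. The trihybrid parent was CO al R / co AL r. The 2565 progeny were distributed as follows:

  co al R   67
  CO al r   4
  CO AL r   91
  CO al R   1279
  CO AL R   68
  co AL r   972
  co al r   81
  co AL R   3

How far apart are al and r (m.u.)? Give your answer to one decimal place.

The two rarest classes, CO al r and co AL R, are the double crossovers. Comparing them with the parentals, only the r allele has switched, so r is the middle locus and the order is co – r – al.
Crossovers in the r–al interval produce the single-crossover classes CO AL R and co al r (68 + 81 = 149) plus the double crossovers (7).
RF(r–al) = (149 + 7) / 2565 = 156/2565 = 0.0608 → 6.1 m.u.

6.1 m.u.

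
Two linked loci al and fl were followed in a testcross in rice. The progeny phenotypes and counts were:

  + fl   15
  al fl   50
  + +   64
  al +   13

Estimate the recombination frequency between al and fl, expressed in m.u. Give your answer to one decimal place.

The two most frequent classes, + + (64) and al fl (50), are the parental types, so the F1 was + + / al fl.
The recombinant classes are + fl and al +: 15 + 13 = 28.
Recombination frequency = 28/142 = 0.1972 ≈ 19.7%, i.e. 19.7 m.u.

19.7 m.u.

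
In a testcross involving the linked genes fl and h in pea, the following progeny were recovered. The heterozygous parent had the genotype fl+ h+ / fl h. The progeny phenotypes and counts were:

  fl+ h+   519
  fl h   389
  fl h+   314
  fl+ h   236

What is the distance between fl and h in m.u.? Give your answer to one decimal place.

37.7 m.u.

The recombinant classes are fl+ h and fl h+: 236 + 314 = 550.
Recombination frequency = 550/1458 = 0.3772 ≈ 37.7%, i.e. 37.7 m.u.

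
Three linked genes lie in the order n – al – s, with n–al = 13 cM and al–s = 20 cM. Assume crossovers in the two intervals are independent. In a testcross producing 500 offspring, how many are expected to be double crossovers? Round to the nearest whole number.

Map distances give recombination frequencies of 0.130 and 0.200 for the two intervals.
With no interference, expected double-crossover frequency = 0.130 × 0.200 = 0.02600.
Expected number = 0.02600 × 500 = 13.00 ≈ 13.

13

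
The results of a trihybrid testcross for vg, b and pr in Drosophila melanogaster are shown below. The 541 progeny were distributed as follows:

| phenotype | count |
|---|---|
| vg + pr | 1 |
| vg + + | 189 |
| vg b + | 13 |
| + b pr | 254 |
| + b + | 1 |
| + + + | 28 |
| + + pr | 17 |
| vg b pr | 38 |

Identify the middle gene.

pr

The two most frequent reciprocal classes, vg + + and + b pr, are the parental types, so the F1 was vg + + / + b pr.
The two rarest classes, vg + pr and + b +, are the double crossovers. Comparing them with the parentals, only the pr allele has switched, so pr is the middle locus and the order is b – pr – vg.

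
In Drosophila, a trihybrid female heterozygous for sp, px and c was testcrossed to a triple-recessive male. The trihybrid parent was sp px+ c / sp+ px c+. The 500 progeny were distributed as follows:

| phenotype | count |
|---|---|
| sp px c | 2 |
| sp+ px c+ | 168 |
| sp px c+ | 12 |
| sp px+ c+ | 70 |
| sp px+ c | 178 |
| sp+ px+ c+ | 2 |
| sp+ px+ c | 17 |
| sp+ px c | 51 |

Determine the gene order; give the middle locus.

The two rarest classes, sp px c and sp+ px+ c+, are the double crossovers. Comparing them with the parentals, only the px allele has switched, so px is the middle locus and the order is sp – px – c.

px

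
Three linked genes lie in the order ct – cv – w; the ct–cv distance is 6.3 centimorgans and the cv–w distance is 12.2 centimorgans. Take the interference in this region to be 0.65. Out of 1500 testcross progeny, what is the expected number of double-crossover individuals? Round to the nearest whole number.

Map distances give recombination frequencies of 0.063 and 0.122 for the two intervals.
With interference 0.65 (so coincidence = 0.35), expected double-crossover frequency = 0.063 × 0.122 × 0.35 = 0.00269.
Expected number = 0.00269 × 1500 = 4.04 ≈ 4.

4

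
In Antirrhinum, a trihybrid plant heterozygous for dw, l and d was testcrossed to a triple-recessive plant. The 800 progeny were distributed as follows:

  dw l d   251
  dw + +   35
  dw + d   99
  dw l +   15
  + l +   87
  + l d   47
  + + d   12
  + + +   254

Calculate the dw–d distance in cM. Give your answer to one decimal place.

The two most frequent reciprocal classes, dw l d and + + +, are the parental types, so the F1 was dw l d / + + +.
The two rarest classes, dw l + and + + d, are the double crossovers. Comparing them with the parentals, only the d allele has switched, so d is the middle locus and the order is l – d – dw.
Crossovers in the d–dw interval produce the single-crossover classes + l d and dw + + (47 + 35 = 82) plus the double crossovers (27).
RF(d–dw) = (82 + 27) / 800 = 109/800 = 0.1363 → 13.6 cM.

13.6 cM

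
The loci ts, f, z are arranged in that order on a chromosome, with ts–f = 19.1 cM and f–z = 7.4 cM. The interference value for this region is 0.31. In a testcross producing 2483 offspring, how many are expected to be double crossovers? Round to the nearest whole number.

24

Map distances give recombination frequencies of 0.191 and 0.074 for the two intervals.
With interference 0.31 (so coincidence = 0.69), expected double-crossover frequency = 0.191 × 0.074 × 0.69 = 0.00975.
Expected number = 0.00975 × 2483 = 24.22 ≈ 24.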